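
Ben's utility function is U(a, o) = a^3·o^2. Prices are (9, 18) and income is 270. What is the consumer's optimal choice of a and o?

a* = 18, o* = 6

MU_a = 3·a^2·o^2 and MU_o = 2·a^3·o.
MRS = MU_a/MU_o = (3/2)·o/a.
Tangency: set MRS = p_a/p_o = 9/18 = 0.5.
So (3/2)·o/a = 0.5, i.e. o = (1/3)·a.
Substitute into the budget 9·a + 18·o = 270: 15·a = 270, so a* = 18.
Then o* = (1/3)·18 = 6.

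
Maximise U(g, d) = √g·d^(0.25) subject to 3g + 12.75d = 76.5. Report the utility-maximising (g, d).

MU_g = 0.5·g^(-0.5)·d^(0.25) and MU_d = 0.25·√g·d^(-0.75).
MRS = MU_g/MU_d = (2)·d/g.
Tangency: set MRS = p_g/p_d = 3/12.75 = 4/17.
So (2)·d/g = 4/17, i.e. d = (2/17)·g.
Substitute into the budget 3·g + 12.75·d = 76.5: 4.5·g = 76.5, so g* = 17.
Then d* = (2/17)·17 = 2.

g* = 17, d* = 2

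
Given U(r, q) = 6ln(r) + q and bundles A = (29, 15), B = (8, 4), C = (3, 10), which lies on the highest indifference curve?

Bundle A

Evaluate utility at each bundle:
U(A) = 35.204.
U(B) = 16.477.
U(C) = 16.592.
Highest utility is A, so A ≻ C ≻ B.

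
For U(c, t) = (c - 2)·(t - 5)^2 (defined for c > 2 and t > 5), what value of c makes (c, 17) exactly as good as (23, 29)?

U(23, 29) = 12096.
Set U(c, 17) = 12096 and solve.
With t = 17: (17 − 5)^2 = 144, so (c − 2) = 12096/144 = 84.
So c = 2 + 84 = 86.
Check: U(86, 17) = 12096.

c = 86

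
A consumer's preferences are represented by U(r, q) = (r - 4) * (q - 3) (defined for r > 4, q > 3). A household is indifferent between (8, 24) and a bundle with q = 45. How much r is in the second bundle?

r = 6

U(8, 24) = 84.
Set U(r, 45) = 84 and solve.
With q = 45: (45 − 3) = 42, so (r − 4) = 84/42 = 2.
So r = 4 + 2 = 6.
Check: U(6, 45) = 84.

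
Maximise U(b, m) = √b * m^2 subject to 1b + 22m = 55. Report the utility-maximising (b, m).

b* = 11, m* = 2

MU_b = 0.5·b^(-0.5)·m^2 and MU_m = 2·√b·m.
MRS = MU_b/MU_m = (0.25)·m/b.
Tangency: set MRS = p_b/p_m = 1/22.
So (0.25)·m/b = 1/22, i.e. m = (2/11)·b.
Substitute into the budget 1·b + 22·m = 55: 5·b = 55, so b* = 11.
Then m* = (2/11)·11 = 2.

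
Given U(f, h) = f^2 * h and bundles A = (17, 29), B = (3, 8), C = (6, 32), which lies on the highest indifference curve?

Evaluate utility at each bundle:
U(A) = 8381.
U(B) = 72.
U(C) = 1152.
Highest utility is A, so A ≻ C ≻ B.

Bundle A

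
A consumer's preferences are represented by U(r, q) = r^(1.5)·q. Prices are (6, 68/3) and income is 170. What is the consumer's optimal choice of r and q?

MU_r = 1.5·√r·q and MU_q = r^(1.5).
MRS = MU_r/MU_q = (1.5)·q/r.
Tangency: set MRS = p_r/p_q = 6/(68/3) = 9/34.
So (1.5)·q/r = 9/34, i.e. q = (3/17)·r.
Substitute into the budget 6·r + (68/3)·q = 170: 10·r = 170, so r* = 17.
Then q* = (3/17)·17 = 3.

r* = 17, q* = 3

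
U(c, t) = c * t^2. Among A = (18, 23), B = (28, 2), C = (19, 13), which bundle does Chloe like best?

Bundle A

Evaluate utility at each bundle:
U(A) = 9522.
U(B) = 112.
U(C) = 3211.
Highest utility is A, so A ≻ C ≻ B.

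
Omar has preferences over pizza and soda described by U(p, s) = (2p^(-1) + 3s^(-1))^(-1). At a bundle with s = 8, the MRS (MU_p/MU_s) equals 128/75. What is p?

For CES with ρ = -1, MRS = (2/3)·(s/p)^2.
Setting (2/3)·(8/p)^2 = 128/75 gives (8/p)^2 = 64/25, so 8/p = 1.6 and p = 5.

p = 5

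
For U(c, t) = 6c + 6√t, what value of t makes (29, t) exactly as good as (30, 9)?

U(30, 9) = 198.
Set U(29, t) = 198 and solve.
With c = 29: 6√t = 198 − 6·29 = 24, so √t = 4 and t = 16.
Check: U(29, 16) = 198.

t = 16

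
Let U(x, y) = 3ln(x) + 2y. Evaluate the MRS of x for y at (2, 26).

MRS = 0.75

MU_x = 3/x, MU_y = 2.
MRS = 3/x ÷ 2.
At (2, 26): MRS = 0.75.
So at (2, 26) the consumer would give up 0.75 units of y for one more unit of x.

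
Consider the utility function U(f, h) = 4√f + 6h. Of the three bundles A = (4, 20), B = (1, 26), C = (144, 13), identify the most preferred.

Bundle B

Evaluate utility at each bundle:
U(A) = 128.000.
U(B) = 160.000.
U(C) = 126.000.
Highest utility is B, so B ≻ A ≻ C.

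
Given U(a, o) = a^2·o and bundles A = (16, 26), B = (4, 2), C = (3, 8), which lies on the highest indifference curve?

Evaluate utility at each bundle:
U(A) = 6656.
U(B) = 32.
U(C) = 72.
Highest utility is A, so A ≻ C ≻ B.

Bundle A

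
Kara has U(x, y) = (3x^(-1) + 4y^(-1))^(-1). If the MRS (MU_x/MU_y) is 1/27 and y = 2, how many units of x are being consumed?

x = 9

For CES with ρ = -1, MRS = (3/4)·(y/x)^2.
Setting (3/4)·(2/x)^2 = 1/27 gives (2/x)^2 = 4/81, so 2/x = 2/9 and x = 9.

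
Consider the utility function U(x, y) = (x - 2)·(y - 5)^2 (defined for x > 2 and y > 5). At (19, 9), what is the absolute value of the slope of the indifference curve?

MRS = 2/17

MU_x = (y−5)^2, MU_y = 2·(x−2)·(y−5).
MRS = (1/2)·(y−5)/(x−2).
At (19, 9): MRS = 2/17.
So at (19, 9) the consumer would give up 2/17 units of y for one more unit of x.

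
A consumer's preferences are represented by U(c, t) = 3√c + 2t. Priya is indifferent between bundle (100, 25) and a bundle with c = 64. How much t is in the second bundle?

t = 28

U(100, 25) = 80.
Set U(64, t) = 80 and solve.
With c = 64: √64 = 8, so 2t = 80 − 3·8 = 56 and t = 28.
Check: U(64, 28) = 80.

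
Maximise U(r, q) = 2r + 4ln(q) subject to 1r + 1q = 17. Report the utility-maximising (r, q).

r* = 15, q* = 2

MU_r = 2, MU_q = 4/q.
MRS = 2 ÷ (4/q).
Tangency: set MRS = p_r/p_q = 1/1 = 1.
MRS depends only on q: 0.5·q = 1 ⇒ q* = 1/0.5 = 2.
From the budget, 1·r = 17 − 1·2 = 15, so r* = 15.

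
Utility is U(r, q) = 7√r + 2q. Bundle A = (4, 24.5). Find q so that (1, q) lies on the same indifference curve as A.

U(4, 24.5) = 63.
Set U(1, q) = 63 and solve.
With r = 1: √1 = 1, so 2q = 63 − 7·1 = 56 and q = 28.
Check: U(1, 28) = 63.

q = 28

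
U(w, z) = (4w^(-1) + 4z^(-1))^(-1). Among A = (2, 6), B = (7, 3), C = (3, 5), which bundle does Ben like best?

Evaluate utility at each bundle:
U(A) = 0.375.
U(B) = 0.525.
U(C) = 0.469.
Highest utility is B, so B ≻ C ≻ A.

Bundle B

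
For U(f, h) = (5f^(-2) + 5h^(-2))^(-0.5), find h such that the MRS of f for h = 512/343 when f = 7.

h = 8

For CES with ρ = -2, MRS = (h/f)^3.
Setting (h/7)^3 = 512/343 gives h/7 = 8/7 and h = 8.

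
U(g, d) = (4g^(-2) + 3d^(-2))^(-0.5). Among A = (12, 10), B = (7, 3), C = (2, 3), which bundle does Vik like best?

Bundle A

Evaluate utility at each bundle:
U(A) = 4.160.
U(B) = 1.552.
U(C) = 0.866.
Highest utility is A, so A ≻ B ≻ C.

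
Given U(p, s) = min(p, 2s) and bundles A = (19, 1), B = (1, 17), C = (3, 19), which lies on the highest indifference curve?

Evaluate utility at each bundle:
U(A) = 2.
U(B) = 1.
U(C) = 3.
Highest utility is C, so C ≻ A ≻ B.

Bundle C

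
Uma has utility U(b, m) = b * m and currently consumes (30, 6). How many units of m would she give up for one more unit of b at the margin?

MU_b = m and MU_m = b.
MRS = MU_b/MU_m = m/b.
At (30, 6): MRS = 0.2.
So at (30, 6) the consumer would give up 0.2 units of m for one more unit of b.

MRS = 0.2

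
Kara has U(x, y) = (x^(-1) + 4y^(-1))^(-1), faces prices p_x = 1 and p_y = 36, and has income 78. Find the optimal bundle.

For CES with ρ = -1, MRS = (1/4)·(y/x)^2.
Tangency: set MRS = p_x/p_y = 1/36.
So (y/x)^2 = 1/9; taking the square root, y/x = 1/3, i.e. y = (1/3)·x.
Substitute into the budget 1·x + 36·y = 78: 13·x = 78, so x* = 6 and y* = (1/3)·6 = 2.

x* = 6, y* = 2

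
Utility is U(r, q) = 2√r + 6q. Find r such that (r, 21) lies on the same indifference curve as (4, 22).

U(4, 22) = 136.
Set U(r, 21) = 136 and solve.
With q = 21: 2√r = 136 − 6·21 = 10, so √r = 5 and r = 25.
Check: U(25, 21) = 136.

r = 25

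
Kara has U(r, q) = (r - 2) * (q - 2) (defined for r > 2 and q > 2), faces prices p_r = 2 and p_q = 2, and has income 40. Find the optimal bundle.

MU_r = (q−2), MU_q = (r−2).
MRS = (q−2)/(r−2).
Tangency: set MRS = p_r/p_q = 2/2 = 1.
So (q − 2)/(r − 2) = 1, i.e. (q − 2) = (r − 2).
Rewrite the budget in excess-of-subsistence terms: 2·(r − 2) + 2·(q − 2) = 40 − 2·2 − 2·2 = 32.
Substituting, 4·(r − 2) = 32, so r − 2 = 8 and r* = 10.
Then q − 2 = 8, so q* = 10.

r* = 10, q* = 10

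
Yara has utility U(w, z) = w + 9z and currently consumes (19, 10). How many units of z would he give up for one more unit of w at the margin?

MRS = 1/9

MU_w = 1, MU_z = 9, so MRS = 1/9 at every bundle.
At (19, 10): MRS = 1/9.
That is, one extra unit of w is worth 1/9 units of z at the margin.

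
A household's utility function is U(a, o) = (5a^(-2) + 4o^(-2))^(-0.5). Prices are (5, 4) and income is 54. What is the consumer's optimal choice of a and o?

For CES with ρ = -2, MRS = (5/4)·(o/a)^3.
Tangency: set MRS = p_a/p_o = 5/4 = 1.25.
So (o/a)^3 = 1; taking the cube root, o/a = 1, i.e. o = a.
Substitute into the budget 5·a + 4·o = 54: 9·a = 54, so a* = 6 and o* = 6.

a* = 6, o* = 6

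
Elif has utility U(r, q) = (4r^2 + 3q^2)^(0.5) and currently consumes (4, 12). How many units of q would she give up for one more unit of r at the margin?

For CES with ρ = 2, MRS = (4/3)·(q/r)^(-1).
At (4, 12): MRS = 4/9.
So at (4, 12) the consumer would give up 4/9 units of q for one more unit of r.

MRS = 4/9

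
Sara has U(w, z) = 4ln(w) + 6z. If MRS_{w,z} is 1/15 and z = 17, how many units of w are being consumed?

w = 10

MU_w = 4/w, MU_z = 6.
MRS = 4/w ÷ 6.
MRS depends only on w: (2/3)/w = 1/15 ⇒ w = (2/3)/(1/15) = 10.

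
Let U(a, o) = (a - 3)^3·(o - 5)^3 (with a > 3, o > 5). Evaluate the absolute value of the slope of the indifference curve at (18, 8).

MU_a = 3·(a−3)^2·(o−5)^3, MU_o = 3·(a−3)^3·(o−5)^2.
MRS = (o−5)/(a−3).
At (18, 8): MRS = 0.2.
The indifference curve has slope −0.2 at this bundle.

MRS = 0.2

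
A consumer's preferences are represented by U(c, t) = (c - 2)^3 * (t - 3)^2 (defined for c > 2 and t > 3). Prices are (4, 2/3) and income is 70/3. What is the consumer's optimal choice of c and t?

MU_c = 3·(c−2)^2·(t−3)^2, MU_t = 2·(c−2)^3·(t−3).
MRS = (3/2)·(t−3)/(c−2).
Tangency: set MRS = p_c/p_t = 4/(2/3) = 6.
So (3/2)·(t − 3)/(c − 2) = 6, i.e. (t − 3) = 4·(c − 2).
Rewrite the budget in excess-of-subsistence terms: 4·(c − 2) + (2/3)·(t − 3) = 70/3 − 4·2 − (2/3)·3 = 40/3.
Substituting, (20/3)·(c − 2) = 40/3, so c − 2 = 2 and c* = 4.
Then t − 3 = 4·2 = 8, so t* = 11.

c* = 4, t* = 11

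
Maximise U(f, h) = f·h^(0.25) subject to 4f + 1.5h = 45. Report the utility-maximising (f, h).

f* = 9, h* = 6

MU_f = h^(0.25) and MU_h = 0.25·f·h^(-0.75).
MRS = MU_f/MU_h = (4)·h/f.
Tangency: set MRS = p_f/p_h = 4/1.5 = 8/3.
So (4)·h/f = 8/3, i.e. h = (2/3)·f.
Substitute into the budget 4·f + 1.5·h = 45: 5·f = 45, so f* = 9.
Then h* = (2/3)·9 = 6.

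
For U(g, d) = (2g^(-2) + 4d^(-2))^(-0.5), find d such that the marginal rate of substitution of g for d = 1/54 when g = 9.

d = 3

For CES with ρ = -2, MRS = (2/4)·(d/g)^3.
Setting (2/4)·(d/9)^3 = 1/54 gives (d/9)^3 = 1/27, so d/9 = 1/3 and d = 3.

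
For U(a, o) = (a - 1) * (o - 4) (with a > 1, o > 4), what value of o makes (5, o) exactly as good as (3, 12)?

o = 8

U(3, 12) = 16.
Set U(5, o) = 16 and solve.
With a = 5: (5 − 1) = 4, so (o − 4) = 16/4 = 4.
So o = 4 + 4 = 8.
Check: U(5, 8) = 16.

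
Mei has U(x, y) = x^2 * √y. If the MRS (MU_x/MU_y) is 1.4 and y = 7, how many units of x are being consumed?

MU_x = 2·x·√y and MU_y = 0.5·x^2·y^(-0.5).
MRS = MU_x/MU_y = (4)·y/x.
Substitute y = 7: MRS = 28/x. Setting 28/x = 1.4 gives x = 28/1.4 = 20.

x = 20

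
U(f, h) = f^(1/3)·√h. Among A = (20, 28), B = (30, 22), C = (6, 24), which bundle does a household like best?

Bundle B

Evaluate utility at each bundle:
U(A) = 14.363.
U(B) = 14.574.
U(C) = 8.902.
Highest utility is B, so B ≻ A ≻ C.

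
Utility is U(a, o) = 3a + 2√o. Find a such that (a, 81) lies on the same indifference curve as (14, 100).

a = 44/3

U(14, 100) = 62.
Set U(a, 81) = 62 and solve.
With o = 81: √81 = 9, so 3a = 62 − 2·9 = 44 and a = 44/3.
Check: U(44/3, 81) = 62.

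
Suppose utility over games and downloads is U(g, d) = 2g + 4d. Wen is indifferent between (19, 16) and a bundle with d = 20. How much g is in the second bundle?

U(19, 16) = 102.
Set U(g, 20) = 102 and solve.
2g + 4·20 = 102 ⇒ 2g = 22 ⇒ g = 11.
Check: U(11, 20) = 102.

g = 11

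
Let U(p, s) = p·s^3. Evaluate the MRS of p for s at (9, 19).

MU_p = s^3 and MU_s = 3·p·s^2.
MRS = MU_p/MU_s = (1/3)·s/p.
At (9, 19): MRS = 19/27.
That is, one extra unit of p is worth 19/27 units of s at the margin.

MRS = 19/27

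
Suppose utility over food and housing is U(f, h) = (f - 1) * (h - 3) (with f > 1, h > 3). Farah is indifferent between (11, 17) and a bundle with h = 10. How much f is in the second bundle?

f = 21

U(11, 17) = 140.
Set U(f, 10) = 140 and solve.
With h = 10: (10 − 3) = 7, so (f − 1) = 140/7 = 20.
So f = 1 + 20 = 21.
Check: U(21, 10) = 140.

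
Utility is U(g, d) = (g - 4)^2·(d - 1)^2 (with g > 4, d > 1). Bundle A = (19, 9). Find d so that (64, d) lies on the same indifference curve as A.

U(19, 9) = 14400.
Set U(64, d) = 14400 and solve.
With g = 64: (64 − 4)^2 = 3600, so (d − 1)^2 = 14400/3600 = 4.
Taking the square root (with d > 1): d − 1 = 2, so d = 3.
Check: U(64, 3) = 14400.

d = 3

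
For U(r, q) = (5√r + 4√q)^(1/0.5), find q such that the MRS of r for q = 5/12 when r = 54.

For CES with ρ = 0.5, MRS = (5/4)·√(q/r).
Setting (5/4)·√(q/54) = 5/12 gives √(q/54) = 1/3, so q/54 = 1/9 and q = 6.

q = 6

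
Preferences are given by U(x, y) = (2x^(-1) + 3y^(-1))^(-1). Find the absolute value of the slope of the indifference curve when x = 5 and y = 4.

MRS = 32/75

For CES with ρ = -1, MRS = (2/3)·(y/x)^2.
At (5, 4): MRS = 32/75.
So at (5, 4) the consumer would give up 32/75 units of y for one more unit of x.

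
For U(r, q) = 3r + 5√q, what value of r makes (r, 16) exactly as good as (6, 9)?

r = 13/3

U(6, 9) = 33.
Set U(r, 16) = 33 and solve.
With q = 16: √16 = 4, so 3r = 33 − 5·4 = 13 and r = 13/3.
Check: U(13/3, 16) = 33.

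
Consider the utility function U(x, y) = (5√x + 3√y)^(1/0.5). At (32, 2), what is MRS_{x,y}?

For CES with ρ = 0.5, MRS = (5/3)·√(y/x).
At (32, 2): MRS = 5/12.
The indifference curve has slope −5/12 at this bundle.

MRS = 5/12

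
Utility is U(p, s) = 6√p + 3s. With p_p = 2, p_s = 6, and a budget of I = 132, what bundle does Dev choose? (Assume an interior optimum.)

MU_p = 6/(2√p), MU_s = 3.
MRS = 6/(2√p) ÷ 3.
Tangency: set MRS = p_p/p_s = 2/6 = 1/3.
MRS depends only on p: 1/√p = 1/3 ⇒ √p = 1/(1/3) = 3 ⇒ p* = 9.
From the budget, 6·s = 132 − 2·9 = 114, so s* = 19.

p* = 9, s* = 19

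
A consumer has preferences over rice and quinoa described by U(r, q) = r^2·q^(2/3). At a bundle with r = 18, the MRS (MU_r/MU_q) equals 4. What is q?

q = 24

MU_r = 2·r·q^(2/3) and MU_q = 2/3·r^2·q^(-1/3).
MRS = MU_r/MU_q = (3)·q/r.
Substitute r = 18: MRS = q/6. Setting q/6 = 4 gives q = 4·6 = 24.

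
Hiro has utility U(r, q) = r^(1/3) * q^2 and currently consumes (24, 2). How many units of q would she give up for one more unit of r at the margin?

MU_r = 1/3·r^(-2/3)·q^2 and MU_q = 2·r^(1/3)·q.
MRS = MU_r/MU_q = (1/6)·q/r.
At (24, 2): MRS = 1/72.
The indifference curve has slope −1/72 at this bundle.

MRS = 1/72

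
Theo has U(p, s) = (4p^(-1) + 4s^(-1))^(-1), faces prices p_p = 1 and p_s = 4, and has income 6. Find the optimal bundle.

For CES with ρ = -1, MRS = (s/p)^2.
Tangency: set MRS = p_p/p_s = 1/4 = 0.25.
So (s/p)^2 = 0.25; taking the square root, s/p = 0.5, i.e. s = 0.5·p.
Substitute into the budget 1·p + 4·s = 6: 3·p = 6, so p* = 2 and s* = 0.5·2 = 1.

p* = 2, s* = 1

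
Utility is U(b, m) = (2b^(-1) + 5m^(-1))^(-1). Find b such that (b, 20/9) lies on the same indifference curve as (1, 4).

U depends on (b, m) only through S = 2b^(-1) + 5m^(-1), so equal utility means equal S. At (1, 4): S = 3.25.
With m = 20/9: 5·(20/9)^(-1) = 2.25, so 2b^(-1) = 3.25 − 2.25 = 1, i.e. b^(-1) = 0.5.
Hence b = 1/0.5 = 2.
Check: U(2, 20/9) = 0.3077.

b = 2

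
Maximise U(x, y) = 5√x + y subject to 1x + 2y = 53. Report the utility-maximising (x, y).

x* = 25, y* = 14

MU_x = 5/(2√x), MU_y = 1.
MRS = 5/(2√x) ÷ 1.
Tangency: set MRS = p_x/p_y = 1/2 = 0.5.
MRS depends only on x: 2.5/√x = 0.5 ⇒ √x = 2.5/0.5 = 5 ⇒ x* = 25.
From the budget, 2·y = 53 − 1·25 = 28, so y* = 14.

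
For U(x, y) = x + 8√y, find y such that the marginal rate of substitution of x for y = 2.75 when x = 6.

y = 121

MU_x = 1, MU_y = 8/(2√y).
MRS = 1 ÷ (8/(2√y)).
MRS depends only on y: 0.25·√y = 2.75 ⇒ √y = 2.75/0.25 = 11 ⇒ y = 121.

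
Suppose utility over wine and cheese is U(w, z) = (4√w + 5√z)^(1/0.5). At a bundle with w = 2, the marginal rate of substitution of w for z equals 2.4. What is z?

z = 18

For CES with ρ = 0.5, MRS = (4/5)·√(z/w).
Setting (4/5)·√(z/2) = 2.4 gives √(z/2) = 3, so z/2 = 9 and z = 18.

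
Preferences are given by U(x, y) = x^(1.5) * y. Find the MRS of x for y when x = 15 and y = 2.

MU_x = 1.5·√x·y and MU_y = x^(1.5).
MRS = MU_x/MU_y = (1.5)·y/x.
At (15, 2): MRS = 0.2.
So at (15, 2) the consumer would give up 0.2 units of y for one more unit of x.

MRS = 0.2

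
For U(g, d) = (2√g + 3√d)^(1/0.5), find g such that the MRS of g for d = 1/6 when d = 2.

For CES with ρ = 0.5, MRS = (2/3)·√(d/g).
Setting (2/3)·√(2/g) = 1/6 gives √(2/g) = 0.25, so 2/g = 1/16 and g = 32.

g = 32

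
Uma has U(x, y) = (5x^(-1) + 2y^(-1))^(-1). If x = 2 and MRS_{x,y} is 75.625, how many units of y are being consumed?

y = 11

For CES with ρ = -1, MRS = (5/2)·(y/x)^2.
Setting (5/2)·(y/2)^2 = 75.625 gives (y/2)^2 = 30.25, so y/2 = 5.5 and y = 11.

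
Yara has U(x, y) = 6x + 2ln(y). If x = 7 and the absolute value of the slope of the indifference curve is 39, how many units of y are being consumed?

MU_x = 6, MU_y = 2/y.
MRS = 6 ÷ (2/y).
MRS depends only on y: 3·y = 39 ⇒ y = 39/3 = 13.

y = 13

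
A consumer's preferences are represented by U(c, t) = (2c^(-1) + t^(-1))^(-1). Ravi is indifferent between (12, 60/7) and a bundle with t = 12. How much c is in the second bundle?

U depends on (c, t) only through S = 2c^(-1) + t^(-1), so equal utility means equal S. At (12, 60/7): S = 17/60.
With t = 12: 12^(-1) = 1/12, so 2c^(-1) = 17/60 − 1/12 = 0.2, i.e. c^(-1) = 0.1.
Hence c = 1/0.1 = 10.
Check: U(10, 12) = 3.5294.

c = 10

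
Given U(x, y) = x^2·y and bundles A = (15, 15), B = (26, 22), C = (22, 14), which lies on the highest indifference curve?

Evaluate utility at each bundle:
U(A) = 3375.
U(B) = 14872.
U(C) = 6776.
Highest utility is B, so B ≻ C ≻ A.

Bundle B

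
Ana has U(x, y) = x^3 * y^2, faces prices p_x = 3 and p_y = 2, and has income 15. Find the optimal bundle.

x* = 3, y* = 3

MU_x = 3·x^2·y^2 and MU_y = 2·x^3·y.
MRS = MU_x/MU_y = (3/2)·y/x.
Tangency: set MRS = p_x/p_y = 3/2 = 1.5.
So (3/2)·y/x = 1.5, i.e. y = x.
Substitute into the budget 3·x + 2·y = 15: 5·x = 15, so x* = 3.
Then y* = 3.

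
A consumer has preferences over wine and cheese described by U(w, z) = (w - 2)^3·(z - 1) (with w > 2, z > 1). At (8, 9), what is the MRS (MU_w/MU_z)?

MU_w = 3·(w−2)^2·(z−1), MU_z = (w−2)^3.
MRS = (3/1)·(z−1)/(w−2).
At (8, 9): MRS = 4.
That is, one extra unit of w is worth 4 units of z at the margin.

MRS = 4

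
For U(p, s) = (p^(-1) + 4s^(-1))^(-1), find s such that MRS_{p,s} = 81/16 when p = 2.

For CES with ρ = -1, MRS = (1/4)·(s/p)^2.
Setting (1/4)·(s/2)^2 = 81/16 gives (s/2)^2 = 20.25, so s/2 = 4.5 and s = 9.

s = 9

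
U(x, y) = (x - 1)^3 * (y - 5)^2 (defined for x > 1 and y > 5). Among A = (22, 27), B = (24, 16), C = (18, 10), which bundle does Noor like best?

Bundle A

Evaluate utility at each bundle:
U(A) = 4482324.
U(B) = 1472207.
U(C) = 122825.
Highest utility is A, so A ≻ B ≻ C.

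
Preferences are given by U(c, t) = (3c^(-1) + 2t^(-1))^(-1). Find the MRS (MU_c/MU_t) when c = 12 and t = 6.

MRS = 0.375

For CES with ρ = -1, MRS = (3/2)·(t/c)^2.
At (12, 6): MRS = 0.375.
That is, one extra unit of c is worth 0.375 units of t at the margin.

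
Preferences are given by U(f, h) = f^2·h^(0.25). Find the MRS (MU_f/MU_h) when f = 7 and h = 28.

MU_f = 2·f·h^(0.25) and MU_h = 0.25·f^2·h^(-0.75).
MRS = MU_f/MU_h = (8)·h/f.
At (7, 28): MRS = 32.
So at (7, 28) the consumer would give up 32 units of h for one more unit of f.

MRS = 32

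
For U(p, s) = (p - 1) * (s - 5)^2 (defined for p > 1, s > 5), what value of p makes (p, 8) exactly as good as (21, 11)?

U(21, 11) = 720.
Set U(p, 8) = 720 and solve.
With s = 8: (8 − 5)^2 = 9, so (p − 1) = 720/9 = 80.
So p = 1 + 80 = 81.
Check: U(81, 8) = 720.

p = 81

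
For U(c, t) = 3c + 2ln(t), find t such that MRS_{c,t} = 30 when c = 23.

MU_c = 3, MU_t = 2/t.
MRS = 3 ÷ (2/t).
MRS depends only on t: 1.5·t = 30 ⇒ t = 30/1.5 = 20.

t = 20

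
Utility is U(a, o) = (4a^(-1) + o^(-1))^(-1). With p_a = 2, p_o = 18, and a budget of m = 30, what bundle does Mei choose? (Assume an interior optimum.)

For CES with ρ = -1, MRS = (4/1)·(o/a)^2.
Tangency: set MRS = p_a/p_o = 2/18 = 1/9.
So (o/a)^2 = 1/36; taking the square root, o/a = 1/6, i.e. o = (1/6)·a.
Substitute into the budget 2·a + 18·o = 30: 5·a = 30, so a* = 6 and o* = (1/6)·6 = 1.

a* = 6, o* = 1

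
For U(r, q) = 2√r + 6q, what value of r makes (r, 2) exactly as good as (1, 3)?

r = 16

U(1, 3) = 20.
Set U(r, 2) = 20 and solve.
With q = 2: 2√r = 20 − 6·2 = 8, so √r = 4 and r = 16.
Check: U(16, 2) = 20.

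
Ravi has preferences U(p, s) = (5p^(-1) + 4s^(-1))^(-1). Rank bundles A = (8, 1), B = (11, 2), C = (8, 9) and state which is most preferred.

Bundle C

Evaluate utility at each bundle:
U(A) = 0.216.
U(B) = 0.407.
U(C) = 0.935.
Highest utility is C, so C ≻ B ≻ A.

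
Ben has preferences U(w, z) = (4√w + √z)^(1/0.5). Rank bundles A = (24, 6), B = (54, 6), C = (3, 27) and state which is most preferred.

Bundle B

Evaluate utility at each bundle:
U(A) = 486.000.
U(B) = 1014.000.
U(C) = 147.000.
Highest utility is B, so B ≻ A ≻ C.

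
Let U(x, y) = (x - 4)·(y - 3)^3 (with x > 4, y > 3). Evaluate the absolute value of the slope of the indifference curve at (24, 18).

MRS = 0.25

MU_x = (y−3)^3, MU_y = 3·(x−4)·(y−3)^2.
MRS = (1/3)·(y−3)/(x−4).
At (24, 18): MRS = 0.25.
So at (24, 18) the consumer would give up 0.25 units of y for one more unit of x.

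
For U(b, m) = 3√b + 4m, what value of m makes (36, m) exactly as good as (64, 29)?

m = 30.5

U(64, 29) = 140.
Set U(36, m) = 140 and solve.
With b = 36: √36 = 6, so 4m = 140 − 3·6 = 122 and m = 30.5.
Check: U(36, 30.5) = 140.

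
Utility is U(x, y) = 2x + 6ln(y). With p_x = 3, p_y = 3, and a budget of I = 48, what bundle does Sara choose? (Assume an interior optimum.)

x* = 13, y* = 3

MU_x = 2, MU_y = 6/y.
MRS = 2 ÷ (6/y).
Tangency: set MRS = p_x/p_y = 3/3 = 1.
MRS depends only on y: (1/3)·y = 1 ⇒ y* = 1/(1/3) = 3.
From the budget, 3·x = 48 − 3·3 = 39, so x* = 13.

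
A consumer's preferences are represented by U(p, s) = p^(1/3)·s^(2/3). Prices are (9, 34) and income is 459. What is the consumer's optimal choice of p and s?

MU_p = 1/3·p^(-2/3)·s^(2/3) and MU_s = 2/3·p^(1/3)·s^(-1/3).
MRS = MU_p/MU_s = (0.5)·s/p.
Tangency: set MRS = p_p/p_s = 9/34.
So (0.5)·s/p = 9/34, i.e. s = (9/17)·p.
Substitute into the budget 9·p + 34·s = 459: 27·p = 459, so p* = 17.
Then s* = (9/17)·17 = 9.

p* = 17, s* = 9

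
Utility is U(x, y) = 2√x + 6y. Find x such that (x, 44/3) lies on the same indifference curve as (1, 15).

U(1, 15) = 92.
Set U(x, 44/3) = 92 and solve.
With y = 44/3: 2√x = 92 − 6·44/3 = 4, so √x = 2 and x = 4.
Check: U(4, 44/3) = 92.

x = 4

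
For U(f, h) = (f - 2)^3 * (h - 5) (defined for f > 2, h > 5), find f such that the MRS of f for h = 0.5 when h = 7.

f = 14

MU_f = 3·(f−2)^2·(h−5), MU_h = (f−2)^3.
MRS = (3/1)·(h−5)/(f−2).
Substitute h = 7: MRS = 6/(f − 2). Setting this equal to 0.5 gives f − 2 = 6/0.5 = 12, so f = 14.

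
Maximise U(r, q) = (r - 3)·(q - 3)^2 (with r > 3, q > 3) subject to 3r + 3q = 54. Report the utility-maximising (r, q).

r* = 7, q* = 11

MU_r = (q−3)^2, MU_q = 2·(r−3)·(q−3).
MRS = (1/2)·(q−3)/(r−3).
Tangency: set MRS = p_r/p_q = 3/3 = 1.
So (1/2)·(q − 3)/(r − 3) = 1, i.e. (q − 3) = 2·(r − 3).
Rewrite the budget in excess-of-subsistence terms: 3·(r − 3) + 3·(q − 3) = 54 − 3·3 − 3·3 = 36.
Substituting, 9·(r − 3) = 36, so r − 3 = 4 and r* = 7.
Then q − 3 = 2·4 = 8, so q* = 11.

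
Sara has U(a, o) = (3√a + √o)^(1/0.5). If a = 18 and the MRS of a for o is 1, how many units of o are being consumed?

o = 2

For CES with ρ = 0.5, MRS = (3/1)·√(o/a).
Setting (3/1)·√(o/18) = 1 gives √(o/18) = 1/3, so o/18 = 1/9 and o = 2.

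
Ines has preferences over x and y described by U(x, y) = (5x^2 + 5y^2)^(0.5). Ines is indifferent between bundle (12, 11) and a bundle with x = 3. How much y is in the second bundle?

y = 16

U depends on (x, y) only through S = 5x^2 + 5y^2, so equal utility means equal S. At (12, 11): S = 1325.
With x = 3: 5·3^2 = 45, so 5y^2 = 1325 − 45 = 1280, i.e. y^2 = 256.
Hence y = √256 = 16.
Check: U(3, 16) = 36.4005.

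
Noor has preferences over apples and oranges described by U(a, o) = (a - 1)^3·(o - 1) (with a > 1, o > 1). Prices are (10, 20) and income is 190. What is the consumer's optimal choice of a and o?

MU_a = 3·(a−1)^2·(o−1), MU_o = (a−1)^3.
MRS = (3/1)·(o−1)/(a−1).
Tangency: set MRS = p_a/p_o = 10/20 = 0.5.
So (3/1)·(o − 1)/(a − 1) = 0.5, i.e. (o − 1) = (1/6)·(a − 1).
Rewrite the budget in excess-of-subsistence terms: 10·(a − 1) + 20·(o − 1) = 190 − 10·1 − 20·1 = 160.
Substituting, (40/3)·(a − 1) = 160, so a − 1 = 12 and a* = 13.
Then o − 1 = (1/6)·12 = 2, so o* = 3.

a* = 13, o* = 3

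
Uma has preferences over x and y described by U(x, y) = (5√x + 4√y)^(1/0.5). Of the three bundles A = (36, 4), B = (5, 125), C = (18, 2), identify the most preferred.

Evaluate utility at each bundle:
U(A) = 1444.000.
U(B) = 3125.000.
U(C) = 722.000.
Highest utility is B, so B ≻ A ≻ C.

Bundle B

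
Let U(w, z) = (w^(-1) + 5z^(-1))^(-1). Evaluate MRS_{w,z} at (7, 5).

MRS = 5/49

For CES with ρ = -1, MRS = (1/5)·(z/w)^2.
At (7, 5): MRS = 5/49.
The indifference curve has slope −5/49 at this bundle.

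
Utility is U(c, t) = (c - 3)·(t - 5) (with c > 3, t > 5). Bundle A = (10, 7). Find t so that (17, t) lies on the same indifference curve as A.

t = 6

U(10, 7) = 14.
Set U(17, t) = 14 and solve.
With c = 17: (17 − 3) = 14, so (t − 5) = 14/14 = 1.
So t = 5 + 1 = 6.
Check: U(17, 6) = 14.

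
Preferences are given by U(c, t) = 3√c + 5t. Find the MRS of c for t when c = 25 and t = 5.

MU_c = 3/(2√c), MU_t = 5.
MRS = 3/(2√c) ÷ 5.
At (25, 5): MRS = 3/50.
That is, one extra unit of c is worth 3/50 units of t at the margin.

MRS = 3/50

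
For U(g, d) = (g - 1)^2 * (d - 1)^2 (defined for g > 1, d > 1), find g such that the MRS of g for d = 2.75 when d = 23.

g = 9

MU_g = 2·(g−1)·(d−1)^2, MU_d = 2·(g−1)^2·(d−1).
MRS = (d−1)/(g−1).
Substitute d = 23: MRS = 22/(g − 1). Setting this equal to 2.75 gives g − 1 = 22/2.75 = 8, so g = 9.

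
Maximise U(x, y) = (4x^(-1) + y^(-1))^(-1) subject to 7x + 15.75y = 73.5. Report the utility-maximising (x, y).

For CES with ρ = -1, MRS = (4/1)·(y/x)^2.
Tangency: set MRS = p_x/p_y = 7/15.75 = 4/9.
So (y/x)^2 = 1/9; taking the square root, y/x = 1/3, i.e. y = (1/3)·x.
Substitute into the budget 7·x + 15.75·y = 73.5: 12.25·x = 73.5, so x* = 6 and y* = (1/3)·6 = 2.

x* = 6, y* = 2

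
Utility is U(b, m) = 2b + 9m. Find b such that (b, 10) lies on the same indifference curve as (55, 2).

b = 19

U(55, 2) = 128.
Set U(b, 10) = 128 and solve.
2b + 9·10 = 128 ⇒ 2b = 38 ⇒ b = 19.
Check: U(19, 10) = 128.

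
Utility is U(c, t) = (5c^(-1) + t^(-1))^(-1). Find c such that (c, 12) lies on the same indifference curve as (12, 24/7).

U depends on (c, t) only through S = 5c^(-1) + t^(-1), so equal utility means equal S. At (12, 24/7): S = 17/24.
With t = 12: 12^(-1) = 1/12, so 5c^(-1) = 17/24 − 1/12 = 0.625, i.e. c^(-1) = 0.125.
Hence c = 1/0.125 = 8.
Check: U(8, 12) = 1.4118.

c = 8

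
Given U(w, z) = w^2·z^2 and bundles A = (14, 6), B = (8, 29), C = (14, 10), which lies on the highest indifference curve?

Bundle B

Evaluate utility at each bundle:
U(A) = 7056.
U(B) = 53824.
U(C) = 19600.
Highest utility is B, so B ≻ C ≻ A.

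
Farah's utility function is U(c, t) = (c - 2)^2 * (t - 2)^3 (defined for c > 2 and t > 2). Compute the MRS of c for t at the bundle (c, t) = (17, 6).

MRS = 8/45

MU_c = 2·(c−2)·(t−2)^3, MU_t = 3·(c−2)^2·(t−2)^2.
MRS = (2/3)·(t−2)/(c−2).
At (17, 6): MRS = 8/45.
That is, one extra unit of c is worth 8/45 units of t at the margin.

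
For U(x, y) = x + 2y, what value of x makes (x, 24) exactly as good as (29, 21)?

U(29, 21) = 71.
Set U(x, 24) = 71 and solve.
x + 2·24 = 71 ⇒ x = 23 ⇒ x = 23.
Check: U(23, 24) = 71.

x = 23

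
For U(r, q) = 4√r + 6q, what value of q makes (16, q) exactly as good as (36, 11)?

q = 37/3

U(36, 11) = 90.
Set U(16, q) = 90 and solve.
With r = 16: √16 = 4, so 6q = 90 − 4·4 = 74 and q = 37/3.
Check: U(16, 37/3) = 90.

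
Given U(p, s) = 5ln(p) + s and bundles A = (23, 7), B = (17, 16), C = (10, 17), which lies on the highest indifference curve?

Evaluate utility at each bundle:
U(A) = 22.677.
U(B) = 30.166.
U(C) = 28.513.
Highest utility is B, so B ≻ C ≻ A.

Bundle B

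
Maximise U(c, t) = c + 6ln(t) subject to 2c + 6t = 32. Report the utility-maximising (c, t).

c* = 10, t* = 2

MU_c = 1, MU_t = 6/t.
MRS = 1 ÷ (6/t).
Tangency: set MRS = p_c/p_t = 2/6 = 1/3.
MRS depends only on t: (1/6)·t = 1/3 ⇒ t* = (1/3)/(1/6) = 2.
From the budget, 2·c = 32 − 6·2 = 20, so c* = 10.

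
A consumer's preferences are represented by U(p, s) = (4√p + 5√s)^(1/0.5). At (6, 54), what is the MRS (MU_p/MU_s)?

MRS = 2.4

For CES with ρ = 0.5, MRS = (4/5)·√(s/p).
At (6, 54): MRS = 2.4.
That is, one extra unit of p is worth 2.4 units of s at the margin.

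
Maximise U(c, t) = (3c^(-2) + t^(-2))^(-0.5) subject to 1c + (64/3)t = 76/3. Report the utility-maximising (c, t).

c* = 4, t* = 1

For CES with ρ = -2, MRS = (3/1)·(t/c)^3.
Tangency: set MRS = p_c/p_t = 1/(64/3) = 3/64.
So (t/c)^3 = 1/64; taking the cube root, t/c = 0.25, i.e. t = 0.25·c.
Substitute into the budget 1·c + (64/3)·t = 76/3: (19/3)·c = 76/3, so c* = 4 and t* = 0.25·4 = 1.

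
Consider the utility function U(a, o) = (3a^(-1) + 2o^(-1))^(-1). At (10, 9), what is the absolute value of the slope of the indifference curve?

MRS = 243/200

For CES with ρ = -1, MRS = (3/2)·(o/a)^2.
At (10, 9): MRS = 243/200.
The indifference curve has slope −243/200 at this bundle.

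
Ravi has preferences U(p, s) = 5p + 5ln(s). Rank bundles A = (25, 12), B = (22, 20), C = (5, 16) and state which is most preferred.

Evaluate utility at each bundle:
U(A) = 137.425.
U(B) = 124.979.
U(C) = 38.863.
Highest utility is A, so A ≻ B ≻ C.

Bundle A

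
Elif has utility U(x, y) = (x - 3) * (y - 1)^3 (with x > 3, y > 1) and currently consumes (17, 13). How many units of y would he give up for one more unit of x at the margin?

MRS = 2/7

MU_x = (y−1)^3, MU_y = 3·(x−3)·(y−1)^2.
MRS = (1/3)·(y−1)/(x−3).
At (17, 13): MRS = 2/7.
That is, one extra unit of x is worth 2/7 units of y at the margin.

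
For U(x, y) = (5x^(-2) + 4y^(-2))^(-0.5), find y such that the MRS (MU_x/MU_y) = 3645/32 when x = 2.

y = 9

For CES with ρ = -2, MRS = (5/4)·(y/x)^3.
Setting (5/4)·(y/2)^3 = 3645/32 gives (y/2)^3 = 91.125, so y/2 = 4.5 and y = 9.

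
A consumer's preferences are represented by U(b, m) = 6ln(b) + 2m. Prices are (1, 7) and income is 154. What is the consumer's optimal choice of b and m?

b* = 21, m* = 19

MU_b = 6/b, MU_m = 2.
MRS = 6/b ÷ 2.
Tangency: set MRS = p_b/p_m = 1/7.
MRS depends only on b: 3/b = 1/7 ⇒ b* = 3/(1/7) = 21.
From the budget, 7·m = 154 − 1·21 = 133, so m* = 19.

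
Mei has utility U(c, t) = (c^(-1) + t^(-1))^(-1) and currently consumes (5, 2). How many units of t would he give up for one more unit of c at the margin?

MRS = 4/25

For CES with ρ = -1, MRS = (t/c)^2.
At (5, 2): MRS = 4/25.
That is, one extra unit of c is worth 4/25 units of t at the margin.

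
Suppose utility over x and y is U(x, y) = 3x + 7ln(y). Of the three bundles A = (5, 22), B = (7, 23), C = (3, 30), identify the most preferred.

Evaluate utility at each bundle:
U(A) = 36.637.
U(B) = 42.948.
U(C) = 32.808.
Highest utility is B, so B ≻ A ≻ C.

Bundle B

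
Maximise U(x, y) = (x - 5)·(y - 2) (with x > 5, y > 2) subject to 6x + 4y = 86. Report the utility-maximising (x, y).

MU_x = (y−2), MU_y = (x−5).
MRS = (y−2)/(x−5).
Tangency: set MRS = p_x/p_y = 6/4 = 1.5.
So (y − 2)/(x − 5) = 1.5, i.e. (y − 2) = 1.5·(x − 5).
Rewrite the budget in excess-of-subsistence terms: 6·(x − 5) + 4·(y − 2) = 86 − 6·5 − 4·2 = 48.
Substituting, 12·(x − 5) = 48, so x − 5 = 4 and x* = 9.
Then y − 2 = 1.5·4 = 6, so y* = 8.

x* = 9, y* = 8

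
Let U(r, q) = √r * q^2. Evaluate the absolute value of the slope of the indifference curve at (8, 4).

MRS = 0.125

MU_r = 0.5·r^(-0.5)·q^2 and MU_q = 2·√r·q.
MRS = MU_r/MU_q = (0.25)·q/r.
At (8, 4): MRS = 0.125.
That is, one extra unit of r is worth 0.125 units of q at the margin.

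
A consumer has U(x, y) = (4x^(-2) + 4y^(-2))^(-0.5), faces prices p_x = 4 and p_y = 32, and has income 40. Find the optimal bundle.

For CES with ρ = -2, MRS = (y/x)^3.
Tangency: set MRS = p_x/p_y = 4/32 = 0.125.
So (y/x)^3 = 0.125; taking the cube root, y/x = 0.5, i.e. y = 0.5·x.
Substitute into the budget 4·x + 32·y = 40: 20·x = 40, so x* = 2 and y* = 0.5·2 = 1.

x* = 2, y* = 1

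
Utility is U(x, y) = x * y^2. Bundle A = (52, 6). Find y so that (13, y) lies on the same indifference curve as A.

U(52, 6) = 1872.
Set U(13, y) = 1872 and solve.
With x = 13: y^2 = 1872/13 = 144; taking the square root, y = 12.
Check: U(13, 12) = 1872.

y = 12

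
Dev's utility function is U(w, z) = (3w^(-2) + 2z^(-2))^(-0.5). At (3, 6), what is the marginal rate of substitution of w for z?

MRS = 12

For CES with ρ = -2, MRS = (3/2)·(z/w)^3.
At (3, 6): MRS = 12.
The indifference curve has slope −12 at this bundle.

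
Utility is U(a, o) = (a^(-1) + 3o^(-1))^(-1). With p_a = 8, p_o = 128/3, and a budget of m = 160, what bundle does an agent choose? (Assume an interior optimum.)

For CES with ρ = -1, MRS = (1/3)·(o/a)^2.
Tangency: set MRS = p_a/p_o = 8/(128/3) = 3/16.
So (o/a)^2 = 9/16; taking the square root, o/a = 0.75, i.e. o = 0.75·a.
Substitute into the budget 8·a + (128/3)·o = 160: 40·a = 160, so a* = 4 and o* = 0.75·4 = 3.

a* = 4, o* = 3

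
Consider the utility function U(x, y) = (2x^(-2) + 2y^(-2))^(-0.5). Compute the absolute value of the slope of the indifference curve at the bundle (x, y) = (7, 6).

MRS = 216/343

For CES with ρ = -2, MRS = (y/x)^3.
At (7, 6): MRS = 216/343.
So at (7, 6) the consumer would give up 216/343 units of y for one more unit of x.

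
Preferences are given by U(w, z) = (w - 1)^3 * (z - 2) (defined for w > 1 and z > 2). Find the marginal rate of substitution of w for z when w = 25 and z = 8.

MRS = 0.75

MU_w = 3·(w−1)^2·(z−2), MU_z = (w−1)^3.
MRS = (3/1)·(z−2)/(w−1).
At (25, 8): MRS = 0.75.
So at (25, 8) the consumer would give up 0.75 units of z for one more unit of w.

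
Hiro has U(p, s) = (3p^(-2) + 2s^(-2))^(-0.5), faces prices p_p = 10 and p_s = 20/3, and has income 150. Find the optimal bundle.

p* = 9, s* = 9

For CES with ρ = -2, MRS = (3/2)·(s/p)^3.
Tangency: set MRS = p_p/p_s = 10/(20/3) = 1.5.
So (s/p)^3 = 1; taking the cube root, s/p = 1, i.e. s = p.
Substitute into the budget 10·p + (20/3)·s = 150: (50/3)·p = 150, so p* = 9 and s* = 9.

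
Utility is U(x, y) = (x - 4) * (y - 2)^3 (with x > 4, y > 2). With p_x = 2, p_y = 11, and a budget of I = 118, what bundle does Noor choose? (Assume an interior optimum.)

x* = 15, y* = 8

MU_x = (y−2)^3, MU_y = 3·(x−4)·(y−2)^2.
MRS = (1/3)·(y−2)/(x−4).
Tangency: set MRS = p_x/p_y = 2/11.
So (1/3)·(y − 2)/(x − 4) = 2/11, i.e. (y − 2) = (6/11)·(x − 4).
Rewrite the budget in excess-of-subsistence terms: 2·(x − 4) + 11·(y − 2) = 118 − 2·4 − 11·2 = 88.
Substituting, 8·(x − 4) = 88, so x − 4 = 11 and x* = 15.
Then y − 2 = (6/11)·11 = 6, so y* = 8.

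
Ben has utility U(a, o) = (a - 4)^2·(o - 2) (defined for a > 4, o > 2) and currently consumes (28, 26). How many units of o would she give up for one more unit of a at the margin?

MRS = 2

MU_a = 2·(a−4)·(o−2), MU_o = (a−4)^2.
MRS = (2/1)·(o−2)/(a−4).
At (28, 26): MRS = 2.
The indifference curve has slope −2 at this bundle.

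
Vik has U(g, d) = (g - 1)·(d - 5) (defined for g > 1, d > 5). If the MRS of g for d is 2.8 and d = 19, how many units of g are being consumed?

g = 6

MU_g = (d−5), MU_d = (g−1).
MRS = (d−5)/(g−1).
Substitute d = 19: MRS = 14/(g − 1). Setting this equal to 2.8 gives g − 1 = 14/2.8 = 5, so g = 6.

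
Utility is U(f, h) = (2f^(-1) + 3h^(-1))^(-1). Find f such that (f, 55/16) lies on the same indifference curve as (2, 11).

U depends on (f, h) only through S = 2f^(-1) + 3h^(-1), so equal utility means equal S. At (2, 11): S = 14/11.
With h = 55/16: 3·(55/16)^(-1) = 48/55, so 2f^(-1) = 14/11 − 48/55 = 0.4, i.e. f^(-1) = 0.2.
Hence f = 1/0.2 = 5.
Check: U(5, 55/16) = 0.7857.

f = 5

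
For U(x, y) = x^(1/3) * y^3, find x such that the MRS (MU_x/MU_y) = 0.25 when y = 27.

MU_x = 1/3·x^(-2/3)·y^3 and MU_y = 3·x^(1/3)·y^2.
MRS = MU_x/MU_y = (1/9)·y/x.
Substitute y = 27: MRS = 3/x. Setting 3/x = 0.25 gives x = 3/0.25 = 12.

x = 12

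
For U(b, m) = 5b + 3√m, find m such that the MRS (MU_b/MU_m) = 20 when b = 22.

m = 36

MU_b = 5, MU_m = 3/(2√m).
MRS = 5 ÷ (3/(2√m)).
MRS depends only on m: (10/3)·√m = 20 ⇒ √m = 20/(10/3) = 6 ⇒ m = 36.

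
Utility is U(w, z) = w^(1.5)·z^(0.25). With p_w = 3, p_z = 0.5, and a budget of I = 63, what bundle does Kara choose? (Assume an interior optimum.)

w* = 18, z* = 18

MU_w = 1.5·√w·z^(0.25) and MU_z = 0.25·w^(1.5)·z^(-0.75).
MRS = MU_w/MU_z = (6)·z/w.
Tangency: set MRS = p_w/p_z = 3/0.5 = 6.
So (6)·z/w = 6, i.e. z = w.
Substitute into the budget 3·w + 0.5·z = 63: 3.5·w = 63, so w* = 18.
Then z* = 18.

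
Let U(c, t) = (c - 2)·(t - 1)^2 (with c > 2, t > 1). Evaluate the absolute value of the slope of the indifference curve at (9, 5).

MRS = 2/7

MU_c = (t−1)^2, MU_t = 2·(c−2)·(t−1).
MRS = (1/2)·(t−1)/(c−2).
At (9, 5): MRS = 2/7.
The indifference curve has slope −2/7 at this bundle.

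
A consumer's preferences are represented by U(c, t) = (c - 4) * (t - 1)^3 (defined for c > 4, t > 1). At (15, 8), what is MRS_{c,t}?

MU_c = (t−1)^3, MU_t = 3·(c−4)·(t−1)^2.
MRS = (1/3)·(t−1)/(c−4).
At (15, 8): MRS = 7/33.
The indifference curve has slope −7/33 at this bundle.

MRS = 7/33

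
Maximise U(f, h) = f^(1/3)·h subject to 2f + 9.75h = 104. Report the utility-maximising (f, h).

f* = 13, h* = 8

MU_f = 1/3·f^(-2/3)·h and MU_h = f^(1/3).
MRS = MU_f/MU_h = (1/3)·h/f.
Tangency: set MRS = p_f/p_h = 2/9.75 = 8/39.
So (1/3)·h/f = 8/39, i.e. h = (8/13)·f.
Substitute into the budget 2·f + 9.75·h = 104: 8·f = 104, so f* = 13.
Then h* = (8/13)·13 = 8.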